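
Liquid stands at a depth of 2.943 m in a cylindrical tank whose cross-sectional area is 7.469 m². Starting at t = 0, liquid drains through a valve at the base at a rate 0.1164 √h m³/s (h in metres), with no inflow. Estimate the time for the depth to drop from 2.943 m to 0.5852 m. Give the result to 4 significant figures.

With no inflow, A dh/dt = −0.1164 √h.
∫ h^(−1/2) dh = −(0.1164/A) ∫ dt, giving 2√h = 2√h₀ − (0.1164/A) t.
t = 2A(√h₀ − √h)/0.1164 = 2·7.469·(√2.943 − √0.5852)/0.1164
  = 14.9380 × (1.71552 − 0.764984) / 0.1164 = 121.985 s.

122.0 s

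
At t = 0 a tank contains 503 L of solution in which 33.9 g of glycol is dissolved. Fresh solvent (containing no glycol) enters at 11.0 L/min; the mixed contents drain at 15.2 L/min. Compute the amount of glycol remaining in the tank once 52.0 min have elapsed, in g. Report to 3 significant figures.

4.32 g

Let m(t) be the amount of glycol. Volume: V(t) = V₀ + (Q_in − Q_out) t = 503 − 4.2000 t; V(52.0) = 284.60 L.
Species balance (pure solvent in): dm/dt = −Q_out · m/V(t).
Separate: dm/m = −Q_out dt/V(t) ⇒ ln(m/m₀) = −(Q_out/(Q_in−Q_out)) ln(V/V₀).
m = m₀ (V₀/V)^(Q_out/(Q_in−Q_out)) = 33.9 × (503/284.60)^(-3.6190) = 4.3161 g.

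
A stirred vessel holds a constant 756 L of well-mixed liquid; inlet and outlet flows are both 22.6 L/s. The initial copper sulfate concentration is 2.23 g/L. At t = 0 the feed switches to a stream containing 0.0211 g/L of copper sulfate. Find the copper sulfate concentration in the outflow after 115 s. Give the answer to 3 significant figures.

Mass balance on the solute (V constant): V dC/dt = Q(C_in − C).
Time constant τ = V/Q = 756/22.6 = 33.451 s.
This is linear first-order; C(t) = C_in + (C₀ − C_in) e^(−t/τ).
C(115) = 0.0211 + (2.23 − 0.0211)·e^(−115/33.451) = 0.0211 + (2.2089)·0.032134 = 0.092081 g/L.

0.0921 g/L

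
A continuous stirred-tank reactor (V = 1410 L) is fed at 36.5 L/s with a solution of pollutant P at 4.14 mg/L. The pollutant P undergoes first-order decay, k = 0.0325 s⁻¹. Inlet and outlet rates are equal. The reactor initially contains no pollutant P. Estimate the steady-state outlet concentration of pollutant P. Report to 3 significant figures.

Accumulation = in − out − consumed: V dC/dt = Q C_in − Q C − k V C.
Steady state (dC/dt = 0): C_ss = Q C_in/(Q + kV) = C_in/(1 + kV/Q).
C_ss = 36.5·4.14/(36.5 + 0.0325·1410) = 151.11/82.325 = 1.8355 mg/L.

1.84 mg/L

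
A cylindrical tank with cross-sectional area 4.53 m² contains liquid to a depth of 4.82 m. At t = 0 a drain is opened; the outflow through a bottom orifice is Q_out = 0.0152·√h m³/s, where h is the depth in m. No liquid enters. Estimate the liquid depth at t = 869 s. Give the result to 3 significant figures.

A dh/dt = −Q_out = −0.0152 √h.
Separate and integrate: 2(√h − √h₀) = −(0.0152/A) t.
√h = √4.82 − 0.0152·869/(2·4.53) = 2.1954 − 1.4579 = 0.73752.
h = 0.73752² = 0.54394 m.

0.544 m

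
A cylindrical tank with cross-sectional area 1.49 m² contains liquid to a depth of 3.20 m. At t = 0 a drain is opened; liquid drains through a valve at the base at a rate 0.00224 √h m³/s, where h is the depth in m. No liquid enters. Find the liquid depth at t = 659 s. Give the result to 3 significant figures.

1.67 m

A dh/dt = −Q_out = −0.00224 √h.
∫ h^(−1/2) dh = −(0.00224/A) ∫ dt, giving 2√h = 2√h₀ − (0.00224/A) t.
√h = √3.20 − 0.00224·659/(2·1.49) = 1.7889 − 0.49536 = 1.2935.
h = 1.2935² = 1.6731 m.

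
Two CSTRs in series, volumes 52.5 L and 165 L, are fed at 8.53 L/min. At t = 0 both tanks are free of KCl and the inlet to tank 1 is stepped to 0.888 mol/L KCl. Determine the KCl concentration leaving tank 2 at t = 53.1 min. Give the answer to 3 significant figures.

0.804 mol/L

Species balance on tank i: dCᵢ/dt = (Cᵢ₋₁ − Cᵢ)/τᵢ with τᵢ = Vᵢ/Q.
τ₁ = 52.5/8.53 = 6.1547 min; τ₂ = 165/8.53 = 19.343 min.
Solving the cascade with C₁(0)=C₂(0)=0 gives C₂(t) = C_in[1 − (τ₁ e^(−t/τ₁) − τ₂ e^(−t/τ₂))/(τ₁ − τ₂)].
At t = 53.1: e^(−t/τ₁) = 0.00017911, e^(−t/τ₂) = 0.064241.
C₂ = 0.888·[1 − (6.1547·0.00017911 − 19.343·0.064241)/(-13.189)] = 0.888·0.90586 = 0.80441 mol/L.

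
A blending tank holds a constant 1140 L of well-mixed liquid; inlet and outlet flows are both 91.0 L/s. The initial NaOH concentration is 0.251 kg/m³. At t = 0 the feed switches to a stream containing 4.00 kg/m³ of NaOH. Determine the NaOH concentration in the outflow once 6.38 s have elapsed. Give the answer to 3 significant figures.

1.75 kg/m³

Unsteady species balance (constant V, well mixed): V dC/dt = Q(C_in − C).
So dC/dt = (C_in − C)/τ with τ = V/Q = 1140/91.0 = 12.527 s.
Integrating: C(t) = C_in + (C₀ − C_in) e^(−t/τ).
C(6.38) = 4.00 + (0.251 − 4.00)·e^(−6.38/12.527) = 4.00 + (-3.7490)·0.60093 = 1.7471 kg/m³.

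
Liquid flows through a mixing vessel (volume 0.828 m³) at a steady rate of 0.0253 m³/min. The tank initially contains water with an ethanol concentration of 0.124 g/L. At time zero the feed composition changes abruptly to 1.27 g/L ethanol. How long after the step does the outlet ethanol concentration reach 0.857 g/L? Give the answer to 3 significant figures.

33.4 min

Species balance: V dC/dt = Q(C_in − C) ⇒ τ = V/Q = 32.727 min.
C(t) = C_in + (C₀ − C_in) e^(−t/τ). Set C = 0.857 and solve for t:
e^(−t/τ) = (C − C_in)/(C₀ − C_in) = (0.857 − 1.27)/(0.124 − 1.27) = 0.36038
t = −τ ln(…) = 32.727 × 1.0206 = 33.401 min.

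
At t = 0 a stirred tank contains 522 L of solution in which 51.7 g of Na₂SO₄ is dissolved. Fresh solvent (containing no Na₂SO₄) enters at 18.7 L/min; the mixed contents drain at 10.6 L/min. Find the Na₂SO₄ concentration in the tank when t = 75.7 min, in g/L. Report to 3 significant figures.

Let m(t) be the amount of Na₂SO₄. Volume: V(t) = V₀ + (Q_in − Q_out) t = 522 + 8.1000 t; V(75.7) = 1135.2 L.
No Na₂SO₄ enters, so dm/dt = −Q_out · (m/V).
Separate: dm/m = −Q_out dt/V(t) ⇒ ln(m/m₀) = −(Q_out/(Q_in−Q_out)) ln(V/V₀).
m = m₀ (V₀/V)^(Q_out/(Q_in−Q_out)) = 51.7 × (522/1135.2)^(1.3086) = 18.705 g.
C = m/V = 18.705/1135.2 = 0.016478 g/L.

0.0165 g/L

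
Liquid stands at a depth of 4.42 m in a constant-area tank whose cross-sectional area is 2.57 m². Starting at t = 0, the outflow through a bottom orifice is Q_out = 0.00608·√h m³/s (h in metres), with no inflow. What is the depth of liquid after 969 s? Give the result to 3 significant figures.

0.914 m

With no inflow, A dh/dt = −0.00608 √h.
∫ h^(−1/2) dh = −(0.00608/A) ∫ dt, giving 2√h = 2√h₀ − (0.00608/A) t.
√h = √4.42 − 0.00608·969/(2·2.57) = 2.1024 − 1.1462 = 0.95617.
h = 0.95617² = 0.91426 m.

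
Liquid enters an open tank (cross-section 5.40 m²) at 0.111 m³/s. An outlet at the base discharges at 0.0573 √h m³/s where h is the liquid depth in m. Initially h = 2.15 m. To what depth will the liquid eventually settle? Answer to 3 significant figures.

3.75 m

A dh/dt = Q_in − 0.0573 √h. Steady state requires inflow = outflow:
Q_in = 0.0573 √h_ss ⇒ √h_ss = 0.111/0.0573 = 1.9372.
h_ss = 1.9372² = 3.7526 m. (Since h₀ = 2.15 m < h_ss, the level will rise toward this value.)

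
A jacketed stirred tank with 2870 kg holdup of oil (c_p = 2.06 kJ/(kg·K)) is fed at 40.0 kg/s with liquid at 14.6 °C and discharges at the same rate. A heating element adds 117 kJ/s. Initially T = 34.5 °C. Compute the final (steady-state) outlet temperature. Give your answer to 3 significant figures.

16.0 °C

First-law balance (no shaft work): M c_p dT/dt = ṁ c_p (T_in − T) + 117.
At steady state dT/dt = 0 ⇒ T_ss = T_in + Q̇/(ṁ c_p) = 14.6 + 117/(40.0·2.06) = 16.020 °C.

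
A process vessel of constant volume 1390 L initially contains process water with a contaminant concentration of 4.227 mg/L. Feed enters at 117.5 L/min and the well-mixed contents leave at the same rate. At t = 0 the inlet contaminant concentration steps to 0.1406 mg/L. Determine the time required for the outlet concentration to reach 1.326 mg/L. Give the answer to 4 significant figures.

Mass balance on the solute (V constant): V dC/dt = Q(C_in − C), so τ = V/Q = 11.8298 min.
C(t) = C_in + (C₀ − C_in) e^(−t/τ). Set C = 1.326 and solve for t:
e^(−t/τ) = (C − C_in)/(C₀ − C_in) = (1.326 − 0.1406)/(4.227 − 0.1406) = 0.290084
t = −τ ln(…) = 11.8298 × 1.23758 = 14.6404 min.

14.64 min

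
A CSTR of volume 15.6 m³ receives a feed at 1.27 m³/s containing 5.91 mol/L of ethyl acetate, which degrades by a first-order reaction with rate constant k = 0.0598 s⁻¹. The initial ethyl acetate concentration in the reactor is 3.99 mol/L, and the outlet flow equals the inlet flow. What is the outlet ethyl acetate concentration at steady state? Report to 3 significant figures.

V dC/dt = Q(C_in − C) − k V C.
Steady state (dC/dt = 0): C_ss = Q C_in/(Q + kV) = C_in/(1 + kV/Q).
C_ss = 1.27·5.91/(1.27 + 0.0598·15.6) = 7.5057/2.2029 = 3.4072 mol/L.

3.41 mol/L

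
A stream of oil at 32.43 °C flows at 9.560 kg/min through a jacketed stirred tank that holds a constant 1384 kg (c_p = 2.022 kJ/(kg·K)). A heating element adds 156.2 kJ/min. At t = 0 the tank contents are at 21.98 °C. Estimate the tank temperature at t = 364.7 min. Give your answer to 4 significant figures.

39.02 °C

M c_p dT/dt = ṁ c_p (T_in − T) + Q̇.
τ = M/ṁ = 144.770 min; T_ss = T_in + Q̇/(ṁ c_p) = 32.43 + 156.2/(9.560·2.022) = 40.5106 °C.
This is linear first-order; T(t) = T_ss + (T₀ − T_ss) e^(−t/τ).
T(364.7) = 40.5106 + (-18.5306)·e^(−364.7/144.770) = 40.5106 + (-18.5306)·0.0805264 = 39.0184 °C.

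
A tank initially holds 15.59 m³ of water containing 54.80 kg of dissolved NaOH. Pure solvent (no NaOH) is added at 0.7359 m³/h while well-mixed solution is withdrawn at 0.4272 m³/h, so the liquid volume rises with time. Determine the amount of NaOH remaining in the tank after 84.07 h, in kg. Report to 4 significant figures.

Total volume: dV/dt = Q_in − Q_out = 0.308700 m³/h, so V(t) = 15.59 + 0.308700 t and V(84.07) = 41.5424 m³.
No NaOH enters, so dm/dt = −Q_out · (m/V).
dm/m = −Q_out dt/(V₀ + 0.308700 t); integrating gives ln(m/m₀) = −(Q_out/(Q_in−Q_out)) ln(V/V₀).
m = m₀ (V₀/V)^(Q_out/(Q_in−Q_out)) = 54.80 × (15.59/41.5424)^(1.38387) = 14.1170 kg.

14.12 kg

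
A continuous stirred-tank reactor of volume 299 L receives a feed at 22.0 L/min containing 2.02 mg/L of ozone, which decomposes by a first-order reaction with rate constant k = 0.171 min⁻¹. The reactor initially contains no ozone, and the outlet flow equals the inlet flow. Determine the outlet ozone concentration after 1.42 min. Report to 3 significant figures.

0.178 mg/L

V dC/dt = Q(C_in − C) − k V C.
dC/dt = (Q/V) C_in − (Q/V + k) C; effective rate a = Q/V + k = 0.073579 + 0.171 = 0.24458 min⁻¹.
C_ss = Q C_in/(Q + kV) = 0.60769 mg/L; C(t) = C_ss + (C₀ − C_ss) e^(−a t).
C(1.42) = 0.60769 + (-0.60769)·e^(−0.24458·1.42) = 0.60769 + (-0.60769)·0.70659 = 0.17830 mg/L.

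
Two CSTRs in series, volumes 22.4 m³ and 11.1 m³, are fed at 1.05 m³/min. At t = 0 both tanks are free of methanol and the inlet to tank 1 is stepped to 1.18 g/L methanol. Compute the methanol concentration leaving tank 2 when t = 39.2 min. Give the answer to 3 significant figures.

Each tank obeys Vᵢ dCᵢ/dt = Q(Cᵢ₋₁ − Cᵢ), so τᵢ = Vᵢ/Q.
τ₁ = 22.4/1.05 = 21.333 min; τ₂ = 11.1/1.05 = 10.571 min.
Tank 1: C₁ = C_in(1 − e^(−t/τ₁)). Tank 2 (τ₁ ≠ τ₂): C₂ = C_in[1 − (τ₁ e^(−t/τ₁) − τ₂ e^(−t/τ₂))/(τ₁ − τ₂)].
At t = 39.2: e^(−t/τ₁) = 0.15921, e^(−t/τ₂) = 0.024524.
C₂ = 1.18·[1 − (21.333·0.15921 − 10.571·0.024524)/(10.762)] = 1.18·0.70848 = 0.83600 g/L.

0.836 g/L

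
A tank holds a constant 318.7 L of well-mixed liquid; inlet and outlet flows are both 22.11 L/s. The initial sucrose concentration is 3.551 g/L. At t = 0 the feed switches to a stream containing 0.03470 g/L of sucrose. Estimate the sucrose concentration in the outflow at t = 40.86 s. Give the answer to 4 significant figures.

0.2412 g/L

Unsteady species balance (constant V, well mixed): V dC/dt = Q(C_in − C).
So dC/dt = (C_in − C)/τ with τ = V/Q = 318.7/22.11 = 14.4143 s.
This is linear first-order; C(t) = C_in + (C₀ − C_in) e^(−t/τ).
C(40.86) = 0.03470 + (3.551 − 0.03470)·e^(−40.86/14.4143) = 0.03470 + (3.51630)·0.0587369 = 0.241237 g/L.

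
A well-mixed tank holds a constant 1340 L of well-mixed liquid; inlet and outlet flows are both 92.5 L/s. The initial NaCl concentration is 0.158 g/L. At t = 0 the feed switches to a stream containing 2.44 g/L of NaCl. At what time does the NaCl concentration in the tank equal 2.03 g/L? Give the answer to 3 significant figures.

24.9 s

Species balance on the tank: V dC/dt = Q(C_in − C), so τ = V/Q = 14.486 s.
C(t) = C_in + (C₀ − C_in) e^(−t/τ). Set C = 2.03 and solve for t:
e^(−t/τ) = (C − C_in)/(C₀ − C_in) = (2.03 − 2.44)/(0.158 − 2.44) = 0.17967
t = −τ ln(…) = 14.486 × 1.7167 = 24.868 s.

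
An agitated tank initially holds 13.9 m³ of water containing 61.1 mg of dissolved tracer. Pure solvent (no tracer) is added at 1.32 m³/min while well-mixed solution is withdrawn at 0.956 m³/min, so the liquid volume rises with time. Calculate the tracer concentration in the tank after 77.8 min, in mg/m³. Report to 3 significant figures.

Let m(t) be the amount of tracer. Volume: V(t) = V₀ + (Q_in − Q_out) t = 13.9 + 0.36400 t; V(77.8) = 42.219 m³.
Solute balance: dm/dt = 0 − Q_out C = −Q_out m/V(t).
Separate: dm/m = −Q_out dt/V(t) ⇒ ln(m/m₀) = −(Q_out/(Q_in−Q_out)) ln(V/V₀).
m = m₀ (V₀/V)^(Q_out/(Q_in−Q_out)) = 61.1 × (13.9/42.219)^(2.6264) = 3.3024 mg.
C = m/V = 3.3024/42.219 = 0.078220 mg/m³.

0.0782 mg/m³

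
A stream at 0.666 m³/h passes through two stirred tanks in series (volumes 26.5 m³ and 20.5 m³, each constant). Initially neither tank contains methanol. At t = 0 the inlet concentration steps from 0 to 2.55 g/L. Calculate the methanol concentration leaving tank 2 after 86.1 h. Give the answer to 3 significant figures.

Each tank obeys Vᵢ dCᵢ/dt = Q(Cᵢ₋₁ − Cᵢ), so τᵢ = Vᵢ/Q.
τ₁ = 26.5/0.666 = 39.790 h; τ₂ = 20.5/0.666 = 30.781 h.
Tank 1: C₁ = C_in(1 − e^(−t/τ₁)). Tank 2 (τ₁ ≠ τ₂): C₂ = C_in[1 − (τ₁ e^(−t/τ₁) − τ₂ e^(−t/τ₂))/(τ₁ − τ₂)].
At t = 86.1: e^(−t/τ₁) = 0.11488, e^(−t/τ₂) = 0.060981.
C₂ = 2.55·[1 − (39.790·0.11488 − 30.781·0.060981)/(9.0090)] = 2.55·0.70097 = 1.7875 g/L.

1.79 g/L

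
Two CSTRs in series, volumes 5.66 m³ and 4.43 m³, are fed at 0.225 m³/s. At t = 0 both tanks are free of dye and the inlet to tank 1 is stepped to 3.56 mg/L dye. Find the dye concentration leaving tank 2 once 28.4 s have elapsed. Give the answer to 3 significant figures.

Time constants: τᵢ = Vᵢ/Q for each well-mixed tank.
τ₁ = 5.66/0.225 = 25.156 s; τ₂ = 4.43/0.225 = 19.689 s.
Solving the cascade with C₁(0)=C₂(0)=0 gives C₂(t) = C_in[1 − (τ₁ e^(−t/τ₁) − τ₂ e^(−t/τ₂))/(τ₁ − τ₂)].
At t = 28.4: e^(−t/τ₁) = 0.32336, e^(−t/τ₂) = 0.23635.
C₂ = 3.56·[1 − (25.156·0.32336 − 19.689·0.23635)/(5.4667)] = 3.56·0.36325 = 1.2932 mg/L.

1.29 mg/L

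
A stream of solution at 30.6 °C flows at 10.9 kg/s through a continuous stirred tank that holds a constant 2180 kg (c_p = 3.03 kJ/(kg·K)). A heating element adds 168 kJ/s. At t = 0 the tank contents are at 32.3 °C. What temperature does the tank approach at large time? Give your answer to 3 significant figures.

Unsteady energy balance on the tank contents: M c_p dT/dt = ṁ c_p (T_in − T) + 168.
At steady state dT/dt = 0 ⇒ T_ss = T_in + Q̇/(ṁ c_p) = 30.6 + 168/(10.9·3.03) = 35.687 °C.

35.7 °C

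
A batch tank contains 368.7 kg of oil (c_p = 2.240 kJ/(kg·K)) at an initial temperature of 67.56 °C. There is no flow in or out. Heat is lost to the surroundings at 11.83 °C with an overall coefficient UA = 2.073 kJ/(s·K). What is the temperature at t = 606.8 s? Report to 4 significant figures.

Unsteady energy balance on the tank contents: M c_p dT/dt = −UA(T − T_amb).
dT/dt = (T_ss − T)/τ with T_ss = T_amb = 11.8300 °C, τ = M c_p/UA = 368.7·2.240/2.073 = 398.402 s.
Integrating: T(t) = T_ss + (T₀ − T_ss) e^(−t/τ).
T(606.8) = 11.8300 + (55.7300)·0.218039 = 23.9813 °C.

23.98 °C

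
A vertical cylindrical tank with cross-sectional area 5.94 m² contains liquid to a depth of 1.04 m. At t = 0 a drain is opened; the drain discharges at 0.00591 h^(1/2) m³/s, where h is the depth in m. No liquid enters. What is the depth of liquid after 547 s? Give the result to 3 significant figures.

0.559 m

A dh/dt = −Q_out = −0.00591 √h.
Separate and integrate: 2(√h − √h₀) = −(0.00591/A) t.
√h = √1.04 − 0.00591·547/(2·5.94) = 1.0198 − 0.27212 = 0.74769.
h = 0.74769² = 0.55903 m.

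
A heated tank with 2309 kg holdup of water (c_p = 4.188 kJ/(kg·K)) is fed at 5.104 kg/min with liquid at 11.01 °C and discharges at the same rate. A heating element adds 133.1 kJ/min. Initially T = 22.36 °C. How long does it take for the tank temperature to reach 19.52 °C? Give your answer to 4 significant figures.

365.6 min

M c_p dT/dt = ṁ c_p (T_in − T) + Q̇.
τ = M/ṁ = 452.390 min; T_ss = T_in + Q̇/(ṁ c_p) = 17.2367 °C.
T(t) = T_ss + (T₀ − T_ss) e^(−t/τ). Set T = 19.52:
e^(−t/τ) = (19.52 − 17.2367)/(22.36 − 17.2367) = 0.445665
t = −452.390 · ln(0.445665) = 365.616 min.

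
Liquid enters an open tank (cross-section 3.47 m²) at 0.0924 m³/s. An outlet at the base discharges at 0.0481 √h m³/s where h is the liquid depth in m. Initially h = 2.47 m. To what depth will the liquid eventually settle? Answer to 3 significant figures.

3.69 m

Accumulation of liquid (constant cross-section A): A dh/dt = Q_in − 0.0481 √h. At steady state dh/dt = 0:
Q_in = 0.0481 √h_ss ⇒ √h_ss = 0.0924/0.0481 = 1.9210.
h_ss = 1.9210² = 3.6902 m. (Since h₀ = 2.47 m < h_ss, the level will rise toward this value.)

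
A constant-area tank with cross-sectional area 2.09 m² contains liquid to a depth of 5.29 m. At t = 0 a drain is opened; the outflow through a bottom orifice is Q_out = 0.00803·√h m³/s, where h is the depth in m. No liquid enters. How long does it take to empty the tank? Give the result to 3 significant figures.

Accumulation of liquid (constant cross-section A): A dh/dt = −0.00803 √h.
This is separable: 2 d(√h)/dt = −0.00803/A, so √h = √h₀ − (0.00803/(2A)) t.
Set h = 0: 2√h₀ = (0.00803/A) t_empty ⇒ t_empty = 2A√h₀/0.00803.
t_empty = 2·2.09·√5.29/0.00803 = 4.1800·2.3000/0.00803 = 1197.3 s.

1200 s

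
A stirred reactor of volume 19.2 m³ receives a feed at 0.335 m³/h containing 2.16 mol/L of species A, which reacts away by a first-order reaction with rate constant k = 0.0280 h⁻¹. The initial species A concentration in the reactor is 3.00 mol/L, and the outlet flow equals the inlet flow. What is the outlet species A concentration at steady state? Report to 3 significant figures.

0.829 mol/L

Species balance: V dC/dt = Q C_in − Q C − k V C.
Steady state (dC/dt = 0): C_ss = Q C_in/(Q + kV) = C_in/(1 + kV/Q).
C_ss = 0.335·2.16/(0.335 + 0.0280·19.2) = 0.72360/0.87260 = 0.82925 mol/L.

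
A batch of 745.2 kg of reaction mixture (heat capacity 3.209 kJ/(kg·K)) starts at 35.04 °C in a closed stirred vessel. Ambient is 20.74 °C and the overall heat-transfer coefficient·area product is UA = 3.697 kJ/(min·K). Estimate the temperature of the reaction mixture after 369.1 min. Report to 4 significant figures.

28.82 °C

M c_p dT/dt = −UA(T − T_amb).
dT/dt = (T_ss − T)/τ with T_ss = T_amb = 20.7400 °C, τ = M c_p/UA = 745.2·3.209/3.697 = 646.834 min.
T approaches T_ss exponentially: T(t) = T_ss + (T₀ − T_ss) e^(−t/τ).
T(369.1) = 20.7400 + (14.3000)·0.565172 = 28.8220 °C.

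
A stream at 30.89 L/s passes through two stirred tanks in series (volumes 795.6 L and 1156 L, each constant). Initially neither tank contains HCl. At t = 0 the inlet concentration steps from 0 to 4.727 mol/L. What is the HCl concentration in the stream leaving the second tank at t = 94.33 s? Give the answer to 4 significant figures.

Species balance on tank i: dCᵢ/dt = (Cᵢ₋₁ − Cᵢ)/τᵢ with τᵢ = Vᵢ/Q.
τ₁ = 795.6/30.89 = 25.7559 s; τ₂ = 1156/30.89 = 37.4231 s.
Tank 1: C₁ = C_in(1 − e^(−t/τ₁)). Tank 2 (τ₁ ≠ τ₂): C₂ = C_in[1 − (τ₁ e^(−t/τ₁) − τ₂ e^(−t/τ₂))/(τ₁ − τ₂)].
At t = 94.33: e^(−t/τ₁) = 0.0256693, e^(−t/τ₂) = 0.0804086.
C₂ = 4.727·[1 − (25.7559·0.0256693 − 37.4231·0.0804086)/(-11.6672)] = 4.727·0.798752 = 3.77570 mol/L.

3.776 mol/L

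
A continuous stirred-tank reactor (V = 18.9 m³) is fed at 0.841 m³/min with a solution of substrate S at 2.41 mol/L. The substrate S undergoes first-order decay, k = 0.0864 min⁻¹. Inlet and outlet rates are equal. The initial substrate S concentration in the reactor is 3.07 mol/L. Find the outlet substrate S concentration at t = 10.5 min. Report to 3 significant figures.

Accumulation = in − out − consumed: V dC/dt = Q C_in − Q C − k V C.
This is linear with rate a = Q/V + k = 0.13090 min⁻¹.
C_ss = Q C_in/(Q + kV) = 0.81926 mol/L; C(t) = C_ss + (C₀ − C_ss) e^(−a t).
C(10.5) = 0.81926 + (2.2507)·e^(−0.13090·10.5) = 0.81926 + (2.2507)·0.25299 = 1.3887 mol/L.

1.39 mol/L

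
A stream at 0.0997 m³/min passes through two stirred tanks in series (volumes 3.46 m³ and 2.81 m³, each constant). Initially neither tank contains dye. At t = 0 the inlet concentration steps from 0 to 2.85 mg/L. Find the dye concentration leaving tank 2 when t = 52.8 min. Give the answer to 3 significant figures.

1.43 mg/L

Species balance on tank i: dCᵢ/dt = (Cᵢ₋₁ − Cᵢ)/τᵢ with τᵢ = Vᵢ/Q.
τ₁ = 3.46/0.0997 = 34.704 min; τ₂ = 2.81/0.0997 = 28.185 min.
Solving the cascade with C₁(0)=C₂(0)=0 gives C₂(t) = C_in[1 − (τ₁ e^(−t/τ₁) − τ₂ e^(−t/τ₂))/(τ₁ − τ₂)].
At t = 52.8: e^(−t/τ₁) = 0.21840, e^(−t/τ₂) = 0.15361.
C₂ = 2.85·[1 − (34.704·0.21840 − 28.185·0.15361)/(6.5196)] = 2.85·0.50150 = 1.4293 mg/L.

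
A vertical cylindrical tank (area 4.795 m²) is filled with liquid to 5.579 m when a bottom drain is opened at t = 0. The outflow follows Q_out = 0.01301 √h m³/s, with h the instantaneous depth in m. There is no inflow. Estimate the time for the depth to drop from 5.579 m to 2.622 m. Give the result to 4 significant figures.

547.5 s

Volume balance on the tank: A dh/dt = −0.01301 √h.
∫ h^(−1/2) dh = −(0.01301/A) ∫ dt, giving 2√h = 2√h₀ − (0.01301/A) t.
t = 2A(√h₀ − √h)/0.01301 = 2·4.795·(√5.579 − √2.622)/0.01301
  = 9.59000 × (2.36199 − 1.61926) / 0.01301 = 547.486 s.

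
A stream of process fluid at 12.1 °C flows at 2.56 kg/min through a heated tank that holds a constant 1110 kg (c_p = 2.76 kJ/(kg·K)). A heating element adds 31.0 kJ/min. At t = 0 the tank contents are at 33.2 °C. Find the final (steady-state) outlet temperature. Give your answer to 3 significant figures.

16.5 °C

M c_p dT/dt = ṁ c_p (T_in − T) + Q̇.
At steady state dT/dt = 0 ⇒ T_ss = T_in + Q̇/(ṁ c_p) = 12.1 + 31.0/(2.56·2.76) = 16.487 °C.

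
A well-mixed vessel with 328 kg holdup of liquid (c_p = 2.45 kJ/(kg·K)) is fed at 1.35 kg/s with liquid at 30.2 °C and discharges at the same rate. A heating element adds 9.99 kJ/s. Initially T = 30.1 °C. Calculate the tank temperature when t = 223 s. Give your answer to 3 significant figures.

Energy balance: M c_p dT/dt = ṁ c_p (T_in − T) + 9.99.
τ = M/ṁ = 242.96 s; T_ss = T_in + Q̇/(ṁ c_p) = 30.2 + 9.99/(1.35·2.45) = 33.220 °C.
Solution: T(t) = T_ss + (T₀ − T_ss) e^(−t/τ).
T(223) = 33.220 + (-3.1204)·e^(−223/242.96) = 33.220 + (-3.1204)·0.39938 = 31.974 °C.

32.0 °C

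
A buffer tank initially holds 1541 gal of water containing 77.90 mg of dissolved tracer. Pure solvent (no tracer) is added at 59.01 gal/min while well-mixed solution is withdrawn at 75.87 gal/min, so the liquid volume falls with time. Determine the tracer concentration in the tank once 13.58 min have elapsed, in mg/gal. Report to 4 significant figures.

Total volume: dV/dt = Q_in − Q_out = -16.8600 gal/min, so V(t) = 1541 − 16.8600 t and V(13.58) = 1312.04 gal.
No tracer enters, so dm/dt = −Q_out · (m/V).
Separate: dm/m = −Q_out dt/V(t) ⇒ ln(m/m₀) = −(Q_out/(Q_in−Q_out)) ln(V/V₀).
m = m₀ (V₀/V)^(Q_out/(Q_in−Q_out)) = 77.90 × (1541/1312.04)^(-4.50000) = 37.7737 mg.
C = m/V = 37.7737/1312.04 = 0.0287900 mg/gal.

0.02879 mg/gal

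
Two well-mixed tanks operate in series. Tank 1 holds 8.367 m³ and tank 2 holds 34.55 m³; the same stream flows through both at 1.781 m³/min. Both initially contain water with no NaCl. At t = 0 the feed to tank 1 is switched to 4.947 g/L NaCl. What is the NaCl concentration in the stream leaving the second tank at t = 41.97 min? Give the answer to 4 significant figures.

4.197 g/L

Each tank obeys Vᵢ dCᵢ/dt = Q(Cᵢ₋₁ − Cᵢ), so τᵢ = Vᵢ/Q.
τ₁ = 8.367/1.781 = 4.69792 min; τ₂ = 34.55/1.781 = 19.3992 min.
Solving the cascade with C₁(0)=C₂(0)=0 gives C₂(t) = C_in[1 − (τ₁ e^(−t/τ₁) − τ₂ e^(−t/τ₂))/(τ₁ − τ₂)].
At t = 41.97: e^(−t/τ₁) = 0.000131864, e^(−t/τ₂) = 0.114923.
C₂ = 4.947·[1 − (4.69792·0.000131864 − 19.3992·0.114923)/(-14.7013)] = 4.947·0.848394 = 4.19701 g/L.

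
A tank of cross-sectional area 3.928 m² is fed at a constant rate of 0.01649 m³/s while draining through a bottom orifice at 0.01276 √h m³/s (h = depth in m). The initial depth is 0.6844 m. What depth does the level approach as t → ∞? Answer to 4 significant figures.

1.670 m

Accumulation of liquid (constant cross-section A): A dh/dt = Q_in − 0.01276 √h. At steady state dh/dt = 0:
Q_in = 0.01276 √h_ss ⇒ √h_ss = 0.01649/0.01276 = 1.29232.
h_ss = 1.29232² = 1.67009 m. (Since h₀ = 0.6844 m < h_ss, the level will rise toward this value.)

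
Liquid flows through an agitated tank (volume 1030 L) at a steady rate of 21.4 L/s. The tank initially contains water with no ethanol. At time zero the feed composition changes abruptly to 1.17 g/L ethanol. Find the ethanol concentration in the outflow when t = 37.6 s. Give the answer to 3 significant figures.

0.634 g/L

Unsteady species balance (constant V, well mixed): V dC/dt = Q(C_in − C).
Time constant τ = V/Q = 1030/21.4 = 48.131 s.
This is linear first-order; C(t) = C_in + (C₀ − C_in) e^(−t/τ).
C(37.6) = 1.17 + (0 − 1.17)·e^(−37.6/48.131) = 1.17 + (-1.1700)·0.45785 = 0.63431 g/L.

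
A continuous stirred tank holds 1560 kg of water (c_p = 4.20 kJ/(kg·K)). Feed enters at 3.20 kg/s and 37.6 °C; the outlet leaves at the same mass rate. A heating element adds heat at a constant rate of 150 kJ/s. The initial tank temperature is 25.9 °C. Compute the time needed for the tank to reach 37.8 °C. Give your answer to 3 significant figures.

358 s

M c_p dT/dt = ṁ c_p (T_in − T) + Q̇.
τ = M/ṁ = 487.50 s; T_ss = T_in + Q̇/(ṁ c_p) = 48.761 °C.
T(t) = T_ss + (T₀ − T_ss) e^(−t/τ). Set T = 37.8:
e^(−t/τ) = (37.8 − 48.761)/(25.9 − 48.761) = 0.47946
t = −487.50 · ln(0.47946) = 358.36 s.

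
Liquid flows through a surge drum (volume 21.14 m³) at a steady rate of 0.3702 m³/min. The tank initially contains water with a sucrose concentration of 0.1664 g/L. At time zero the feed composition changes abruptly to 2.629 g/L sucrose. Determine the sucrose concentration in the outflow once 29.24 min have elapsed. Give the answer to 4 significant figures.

Unsteady species balance (constant V, well mixed): V dC/dt = Q(C_in − C).
So dC/dt = (C_in − C)/τ with τ = V/Q = 21.14/0.3702 = 57.1043 min.
C approaches C_in exponentially: C(t) = C_in + (C₀ − C_in) e^(−t/τ).
C(29.24) = 2.629 + (0.1664 − 2.629)·e^(−29.24/57.1043) = 2.629 + (-2.46260)·0.599268 = 1.15324 g/L.

1.153 g/L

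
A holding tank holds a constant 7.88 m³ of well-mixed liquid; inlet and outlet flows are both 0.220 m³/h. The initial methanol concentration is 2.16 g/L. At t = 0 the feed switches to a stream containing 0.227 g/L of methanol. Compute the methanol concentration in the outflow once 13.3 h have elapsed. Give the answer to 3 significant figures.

Transient balance on the dissolved component: V dC/dt = Q(C_in − C).
So dC/dt = (C_in − C)/τ with τ = V/Q = 7.88/0.220 = 35.818 h.
Integrating: C(t) = C_in + (C₀ − C_in) e^(−t/τ).
C(13.3) = 0.227 + (2.16 − 0.227)·e^(−13.3/35.818) = 0.227 + (1.9330)·0.68982 = 1.5604 g/L.

1.56 g/L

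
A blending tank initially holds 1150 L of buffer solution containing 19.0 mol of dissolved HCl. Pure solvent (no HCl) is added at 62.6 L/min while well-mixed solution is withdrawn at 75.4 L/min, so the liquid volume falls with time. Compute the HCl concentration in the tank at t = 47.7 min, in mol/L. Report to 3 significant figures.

Total volume: dV/dt = Q_in − Q_out = -12.800 L/min, so V(t) = 1150 − 12.800 t and V(47.7) = 539.44 L.
No HCl enters, so dm/dt = −Q_out · (m/V).
dm/m = −Q_out dt/(V₀ − 12.800 t); integrating gives ln(m/m₀) = −(Q_out/(Q_in−Q_out)) ln(V/V₀).
m = m₀ (V₀/V)^(Q_out/(Q_in−Q_out)) = 19.0 × (1150/539.44)^(-5.8906) = 0.21988 mol.
C = m/V = 0.21988/539.44 = 0.00040761 mol/L.

0.000408 mol/L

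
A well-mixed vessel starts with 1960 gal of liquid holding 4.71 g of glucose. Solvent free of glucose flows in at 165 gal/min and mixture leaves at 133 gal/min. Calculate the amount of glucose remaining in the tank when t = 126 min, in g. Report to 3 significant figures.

0.0453 g

Total volume: dV/dt = Q_in − Q_out = 32.000 gal/min, so V(t) = 1960 + 32.000 t and V(126) = 5992.0 gal.
Solute balance: dm/dt = 0 − Q_out C = −Q_out m/V(t).
dm/m = −Q_out dt/(V₀ + 32.000 t); integrating gives ln(m/m₀) = −(Q_out/(Q_in−Q_out)) ln(V/V₀).
m = m₀ (V₀/V)^(Q_out/(Q_in−Q_out)) = 4.71 × (1960/5992.0)^(4.1562) = 0.045282 g.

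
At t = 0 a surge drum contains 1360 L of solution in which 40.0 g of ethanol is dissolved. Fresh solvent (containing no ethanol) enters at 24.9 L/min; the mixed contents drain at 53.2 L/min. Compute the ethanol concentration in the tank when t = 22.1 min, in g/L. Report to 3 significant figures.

0.0171 g/L

Total volume: dV/dt = Q_in − Q_out = -28.300 L/min, so V(t) = 1360 − 28.300 t and V(22.1) = 734.57 L.
Species balance (pure solvent in): dm/dt = −Q_out · m/V(t).
Separate: dm/m = −Q_out dt/V(t) ⇒ ln(m/m₀) = −(Q_out/(Q_in−Q_out)) ln(V/V₀).
m = m₀ (V₀/V)^(Q_out/(Q_in−Q_out)) = 40.0 × (1360/734.57)^(-1.8799) = 12.566 g.
C = m/V = 12.566/734.57 = 0.017106 g/L.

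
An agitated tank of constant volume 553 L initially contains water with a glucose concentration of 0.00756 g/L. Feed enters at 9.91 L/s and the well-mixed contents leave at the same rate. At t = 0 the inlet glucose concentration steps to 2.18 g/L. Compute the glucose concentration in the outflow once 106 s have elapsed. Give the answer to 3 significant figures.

Unsteady species balance (constant V, well mixed): V dC/dt = Q(C_in − C).
So dC/dt = (C_in − C)/τ with τ = V/Q = 553/9.91 = 55.802 s.
Integrating: C(t) = C_in + (C₀ − C_in) e^(−t/τ).
C(106) = 2.18 + (0.00756 − 2.18)·e^(−106/55.802) = 2.18 + (-2.1724)·0.14963 = 1.8549 g/L.

1.85 g/L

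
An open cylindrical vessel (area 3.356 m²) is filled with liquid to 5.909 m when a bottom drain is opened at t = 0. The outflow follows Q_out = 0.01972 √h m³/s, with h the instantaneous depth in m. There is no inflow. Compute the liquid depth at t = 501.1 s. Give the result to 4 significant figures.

0.9189 m

With no inflow, A dh/dt = −0.01972 √h.
Separate and integrate: 2(√h − √h₀) = −(0.01972/A) t.
√h = √5.909 − 0.01972·501.1/(2·3.356) = 2.43084 − 1.47224 = 0.958601.
h = 0.958601² = 0.918916 m.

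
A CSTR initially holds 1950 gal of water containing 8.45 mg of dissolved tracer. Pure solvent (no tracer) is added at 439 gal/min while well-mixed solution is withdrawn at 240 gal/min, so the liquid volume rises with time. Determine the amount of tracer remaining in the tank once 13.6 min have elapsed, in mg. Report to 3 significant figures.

Total volume: dV/dt = Q_in − Q_out = 199.00 gal/min, so V(t) = 1950 + 199.00 t and V(13.6) = 4656.4 gal.
Solute balance: dm/dt = 0 − Q_out C = −Q_out m/V(t).
Separate: dm/m = −Q_out dt/V(t) ⇒ ln(m/m₀) = −(Q_out/(Q_in−Q_out)) ln(V/V₀).
m = m₀ (V₀/V)^(Q_out/(Q_in−Q_out)) = 8.45 × (1950/4656.4)^(1.2060) = 2.9577 mg.

2.96 mg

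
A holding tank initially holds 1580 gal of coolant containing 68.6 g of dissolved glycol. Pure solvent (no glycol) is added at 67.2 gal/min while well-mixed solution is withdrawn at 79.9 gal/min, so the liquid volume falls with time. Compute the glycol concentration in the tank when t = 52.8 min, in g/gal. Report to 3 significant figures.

Total volume: dV/dt = Q_in − Q_out = -12.700 gal/min, so V(t) = 1580 − 12.700 t and V(52.8) = 909.44 gal.
Solute balance: dm/dt = 0 − Q_out C = −Q_out m/V(t).
Separate: dm/m = −Q_out dt/V(t) ⇒ ln(m/m₀) = −(Q_out/(Q_in−Q_out)) ln(V/V₀).
m = m₀ (V₀/V)^(Q_out/(Q_in−Q_out)) = 68.6 × (1580/909.44)^(-6.2913) = 2.1239 g.
C = m/V = 2.1239/909.44 = 0.0023354 g/gal.

0.00234 g/gal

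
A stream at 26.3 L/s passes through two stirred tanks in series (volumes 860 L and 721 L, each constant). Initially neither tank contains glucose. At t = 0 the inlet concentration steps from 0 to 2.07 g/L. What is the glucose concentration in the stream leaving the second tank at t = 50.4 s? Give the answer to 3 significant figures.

1.04 g/L

Species balance on tank i: dCᵢ/dt = (Cᵢ₋₁ − Cᵢ)/τᵢ with τᵢ = Vᵢ/Q.
τ₁ = 860/26.3 = 32.700 s; τ₂ = 721/26.3 = 27.414 s.
Solving the cascade with C₁(0)=C₂(0)=0 gives C₂(t) = C_in[1 − (τ₁ e^(−t/τ₁) − τ₂ e^(−t/τ₂))/(τ₁ − τ₂)].
At t = 50.4: e^(−t/τ₁) = 0.21410, e^(−t/τ₂) = 0.15906.
C₂ = 2.07·[1 − (32.700·0.21410 − 27.414·0.15906)/(5.2852)] = 2.07·0.50041 = 1.0359 g/L.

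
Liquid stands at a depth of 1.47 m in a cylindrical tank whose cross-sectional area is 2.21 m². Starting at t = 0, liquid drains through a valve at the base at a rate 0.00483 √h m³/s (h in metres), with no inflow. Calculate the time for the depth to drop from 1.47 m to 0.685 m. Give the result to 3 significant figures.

Accumulation of liquid (constant cross-section A): A dh/dt = −0.00483 √h.
∫ h^(−1/2) dh = −(0.00483/A) ∫ dt, giving 2√h = 2√h₀ − (0.00483/A) t.
t = 2A(√h₀ − √h)/0.00483 = 2·2.21·(√1.47 − √0.685)/0.00483
  = 4.4200 × (1.2124 − 0.82765) / 0.00483 = 352.13 s.

352 s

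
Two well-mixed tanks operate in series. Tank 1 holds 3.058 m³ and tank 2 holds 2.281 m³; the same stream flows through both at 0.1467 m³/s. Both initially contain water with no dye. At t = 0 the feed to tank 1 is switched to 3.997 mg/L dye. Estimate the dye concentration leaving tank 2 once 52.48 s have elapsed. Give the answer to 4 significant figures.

Time constants: τᵢ = Vᵢ/Q for each well-mixed tank.
τ₁ = 3.058/0.1467 = 20.8453 s; τ₂ = 2.281/0.1467 = 15.5487 s.
Solving the cascade with C₁(0)=C₂(0)=0 gives C₂(t) = C_in[1 − (τ₁ e^(−t/τ₁) − τ₂ e^(−t/τ₂))/(τ₁ − τ₂)].
At t = 52.48: e^(−t/τ₁) = 0.0806531, e^(−t/τ₂) = 0.0342115.
C₂ = 3.997·[1 − (20.8453·0.0806531 − 15.5487·0.0342115)/(5.29652)] = 3.997·0.783011 = 3.12969 mg/L.

3.130 mg/L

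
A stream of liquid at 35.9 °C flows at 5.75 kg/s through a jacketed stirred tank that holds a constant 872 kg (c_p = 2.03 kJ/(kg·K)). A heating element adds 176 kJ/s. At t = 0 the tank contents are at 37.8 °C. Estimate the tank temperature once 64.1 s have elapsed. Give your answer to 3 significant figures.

Heat balance on the well-mixed liquid: M c_p dT/dt = ṁ c_p (T_in − T) + 176.
Rearrange: dT/dt = (T_ss − T)/τ with τ = M/ṁ = 151.65 s and T_ss = T_in + Q̇/(ṁ c_p) = 50.978 °C.
T approaches T_ss exponentially: T(t) = T_ss + (T₀ − T_ss) e^(−t/τ).
T(64.1) = 50.978 + (-13.178)·e^(−64.1/151.65) = 50.978 + (-13.178)·0.65529 = 42.343 °C.

42.3 °C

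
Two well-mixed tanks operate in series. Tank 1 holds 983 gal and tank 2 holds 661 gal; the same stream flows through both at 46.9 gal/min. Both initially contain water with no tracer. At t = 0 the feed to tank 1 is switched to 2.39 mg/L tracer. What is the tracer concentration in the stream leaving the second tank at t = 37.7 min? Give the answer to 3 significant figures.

Species balance on tank i: dCᵢ/dt = (Cᵢ₋₁ − Cᵢ)/τᵢ with τᵢ = Vᵢ/Q.
τ₁ = 983/46.9 = 20.959 min; τ₂ = 661/46.9 = 14.094 min.
Tank 1: C₁ = C_in(1 − e^(−t/τ₁)). Tank 2 (τ₁ ≠ τ₂): C₂ = C_in[1 − (τ₁ e^(−t/τ₁) − τ₂ e^(−t/τ₂))/(τ₁ − τ₂)].
At t = 37.7: e^(−t/τ₁) = 0.16551, e^(−t/τ₂) = 0.068912.
C₂ = 2.39·[1 − (20.959·0.16551 − 14.094·0.068912)/(6.8657)] = 2.39·0.63619 = 1.5205 mg/L.

1.52 mg/L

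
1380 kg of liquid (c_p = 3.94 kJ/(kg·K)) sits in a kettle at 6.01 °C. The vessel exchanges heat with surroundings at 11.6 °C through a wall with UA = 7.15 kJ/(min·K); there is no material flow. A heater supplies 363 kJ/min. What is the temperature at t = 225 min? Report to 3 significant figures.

20.4 °C

Heat balance on the well-mixed liquid: M c_p dT/dt = −UA(T − T_amb) + Q̇.
dT/dt = (T_ss − T)/τ with T_ss = T_amb + Q̇/UA = 11.6 + 363/7.15 = 62.369 °C, τ = M c_p/UA = 1380·3.94/7.15 = 760.45 min.
T approaches T_ss exponentially: T(t) = T_ss + (T₀ − T_ss) e^(−t/τ).
T(225) = 62.369 + (-56.359)·0.74388 = 20.445 °C.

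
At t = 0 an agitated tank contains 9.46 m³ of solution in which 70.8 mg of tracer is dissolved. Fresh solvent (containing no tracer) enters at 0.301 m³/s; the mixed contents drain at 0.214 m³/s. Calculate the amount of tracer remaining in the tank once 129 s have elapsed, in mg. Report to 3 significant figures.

10.3 mg

Total volume: dV/dt = Q_in − Q_out = 0.087000 m³/s, so V(t) = 9.46 + 0.087000 t and V(129) = 20.683 m³.
No tracer enters, so dm/dt = −Q_out · (m/V).
Separate: dm/m = −Q_out dt/V(t) ⇒ ln(m/m₀) = −(Q_out/(Q_in−Q_out)) ln(V/V₀).
m = m₀ (V₀/V)^(Q_out/(Q_in−Q_out)) = 70.8 × (9.46/20.683)^(2.4598) = 10.337 mg.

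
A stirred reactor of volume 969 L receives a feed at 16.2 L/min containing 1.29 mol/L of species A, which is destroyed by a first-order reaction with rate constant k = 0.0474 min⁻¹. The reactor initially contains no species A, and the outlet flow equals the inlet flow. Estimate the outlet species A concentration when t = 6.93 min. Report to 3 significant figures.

0.121 mol/L

V dC/dt = Q(C_in − C) − k V C.
dC/dt = (Q/V) C_in − (Q/V + k) C; effective rate a = Q/V + k = 0.016718 + 0.0474 = 0.064118 min⁻¹.
C_ss = Q C_in/(Q + kV) = 0.33636 mol/L; C(t) = C_ss + (C₀ − C_ss) e^(−a t).
C(6.93) = 0.33636 + (-0.33636)·e^(−0.064118·6.93) = 0.33636 + (-0.33636)·0.64125 = 0.12067 mol/L.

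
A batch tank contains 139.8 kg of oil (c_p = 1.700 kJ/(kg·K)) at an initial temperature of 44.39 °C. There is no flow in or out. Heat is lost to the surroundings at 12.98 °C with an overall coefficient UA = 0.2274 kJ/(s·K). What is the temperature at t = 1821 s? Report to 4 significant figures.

18.48 °C

M c_p dT/dt = −UA(T − T_amb).
dT/dt = (T_ss − T)/τ with T_ss = T_amb = 12.9800 °C, τ = M c_p/UA = 139.8·1.700/0.2274 = 1045.12 s.
Integrating: T(t) = T_ss + (T₀ − T_ss) e^(−t/τ).
T(1821) = 12.9800 + (31.4100)·0.175102 = 18.4800 °C.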